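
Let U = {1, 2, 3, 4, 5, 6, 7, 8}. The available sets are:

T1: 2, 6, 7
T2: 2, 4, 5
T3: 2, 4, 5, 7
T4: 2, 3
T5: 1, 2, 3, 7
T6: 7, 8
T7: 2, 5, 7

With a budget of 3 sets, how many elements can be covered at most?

Choosing T1, T2, T5 covers {1, 2, 3, 4, 5, 6, 7} — 7 elements.
No choice of 3 sets does better; here 8 is left uncovered.

7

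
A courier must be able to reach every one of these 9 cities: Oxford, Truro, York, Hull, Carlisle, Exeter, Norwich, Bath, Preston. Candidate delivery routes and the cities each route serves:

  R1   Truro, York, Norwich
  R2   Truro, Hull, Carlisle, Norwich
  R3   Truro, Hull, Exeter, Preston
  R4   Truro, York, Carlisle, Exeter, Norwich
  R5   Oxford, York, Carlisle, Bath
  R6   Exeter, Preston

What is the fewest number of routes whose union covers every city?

R1, R3, R5 together cover {Oxford, Truro, York, Hull, Carlisle, Exeter, Norwich, Bath, Preston} — every city.
No 2 of the 6 routes cover everything (all 15 pairs fall short), so 3 is minimum.

3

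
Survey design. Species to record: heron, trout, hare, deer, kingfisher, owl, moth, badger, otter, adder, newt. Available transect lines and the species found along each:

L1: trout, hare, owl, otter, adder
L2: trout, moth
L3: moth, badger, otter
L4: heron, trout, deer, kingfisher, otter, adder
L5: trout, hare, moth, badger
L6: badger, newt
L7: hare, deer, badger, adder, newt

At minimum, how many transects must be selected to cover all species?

4

L1, L2, L4, L6 together cover {heron, trout, hare, deer, kingfisher, owl, moth, badger, otter, adder, newt} — every species.
No 3 of the 7 transects cover everything (all 35 triples fall short), so 4 is minimum.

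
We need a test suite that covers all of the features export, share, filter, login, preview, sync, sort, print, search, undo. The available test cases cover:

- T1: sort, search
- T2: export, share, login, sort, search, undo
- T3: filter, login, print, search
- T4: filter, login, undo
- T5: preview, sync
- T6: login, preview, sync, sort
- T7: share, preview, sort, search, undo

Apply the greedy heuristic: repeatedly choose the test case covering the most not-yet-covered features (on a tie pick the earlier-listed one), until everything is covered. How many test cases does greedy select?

3

Pick 1: T2 covers 6 new features (export, share, login, sort, search, undo).
Pick 2: T3 covers 2 new features (filter, print).
Pick 3: T5 covers 2 new features (preview, sync).
Greedy uses 3 test cases.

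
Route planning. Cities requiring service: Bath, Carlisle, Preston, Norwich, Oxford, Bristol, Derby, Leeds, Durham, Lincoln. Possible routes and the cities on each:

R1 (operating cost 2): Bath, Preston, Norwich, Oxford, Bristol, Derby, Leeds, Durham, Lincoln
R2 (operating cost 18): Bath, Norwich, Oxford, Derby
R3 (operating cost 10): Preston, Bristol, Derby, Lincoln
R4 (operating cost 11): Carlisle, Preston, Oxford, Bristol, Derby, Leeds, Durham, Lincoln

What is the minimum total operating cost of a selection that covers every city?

R1, R4 cover every city at operating cost 2 + 11 = 13.
Any cover uses at least 2 routes; among all covering selections none totals below 13.

13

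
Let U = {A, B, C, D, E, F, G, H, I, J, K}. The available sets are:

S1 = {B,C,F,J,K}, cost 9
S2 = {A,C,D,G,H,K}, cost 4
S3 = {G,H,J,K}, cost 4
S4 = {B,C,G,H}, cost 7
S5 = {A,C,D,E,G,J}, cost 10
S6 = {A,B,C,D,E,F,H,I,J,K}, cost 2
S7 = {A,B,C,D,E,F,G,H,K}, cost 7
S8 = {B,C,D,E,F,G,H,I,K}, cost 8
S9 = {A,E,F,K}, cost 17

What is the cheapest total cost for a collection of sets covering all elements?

6

S2, S6 cover every element at cost 4 + 2 = 6.
Any cover uses at least 2 sets; among all covering selections none totals below 6.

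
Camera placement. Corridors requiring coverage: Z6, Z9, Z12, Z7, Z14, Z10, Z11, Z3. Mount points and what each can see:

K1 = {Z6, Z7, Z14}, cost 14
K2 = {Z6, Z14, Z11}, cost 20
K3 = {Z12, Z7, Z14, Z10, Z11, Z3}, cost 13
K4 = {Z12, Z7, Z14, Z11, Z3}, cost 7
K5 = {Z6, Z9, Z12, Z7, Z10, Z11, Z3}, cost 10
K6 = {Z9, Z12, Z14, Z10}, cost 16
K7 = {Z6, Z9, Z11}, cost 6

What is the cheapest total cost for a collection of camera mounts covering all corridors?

17

K4, K5 cover every corridor at cost 7 + 10 = 17.
Any cover uses at least 2 camera mounts; among all covering selections none totals below 17.
Greedy by coverage-per-cost would pick K4, K7, K5 for 23 — worse than the optimum 17.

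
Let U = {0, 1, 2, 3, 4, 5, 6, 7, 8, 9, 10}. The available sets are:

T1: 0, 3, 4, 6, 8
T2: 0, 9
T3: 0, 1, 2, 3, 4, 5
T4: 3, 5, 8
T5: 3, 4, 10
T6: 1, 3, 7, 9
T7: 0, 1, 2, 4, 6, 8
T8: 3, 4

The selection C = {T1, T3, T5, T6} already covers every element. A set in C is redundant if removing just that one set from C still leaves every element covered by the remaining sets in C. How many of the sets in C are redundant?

0

Drop T1: 6, 8 uncovered — not redundant.
Drop T3: 2, 5 uncovered — not redundant.
Drop T5: 10 uncovered — not redundant.
Drop T6: 7, 9 uncovered — not redundant.
None of the sets in C is redundant.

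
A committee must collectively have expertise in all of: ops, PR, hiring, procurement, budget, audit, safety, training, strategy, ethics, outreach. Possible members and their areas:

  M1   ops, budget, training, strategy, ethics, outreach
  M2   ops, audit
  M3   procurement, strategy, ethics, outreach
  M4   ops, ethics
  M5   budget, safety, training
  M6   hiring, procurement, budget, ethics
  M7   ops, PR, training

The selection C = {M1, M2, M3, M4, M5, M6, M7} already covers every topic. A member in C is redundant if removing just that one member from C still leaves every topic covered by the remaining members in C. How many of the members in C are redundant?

3

Drop M1: the rest still cover every topic — redundant.
Drop M2: audit uncovered — not redundant.
Drop M3: the rest still cover every topic — redundant.
Drop M4: the rest still cover every topic — redundant.
Drop M5: safety uncovered — not redundant.
Drop M6: hiring uncovered — not redundant.
Drop M7: PR uncovered — not redundant.
3 redundant: M1, M3, M4.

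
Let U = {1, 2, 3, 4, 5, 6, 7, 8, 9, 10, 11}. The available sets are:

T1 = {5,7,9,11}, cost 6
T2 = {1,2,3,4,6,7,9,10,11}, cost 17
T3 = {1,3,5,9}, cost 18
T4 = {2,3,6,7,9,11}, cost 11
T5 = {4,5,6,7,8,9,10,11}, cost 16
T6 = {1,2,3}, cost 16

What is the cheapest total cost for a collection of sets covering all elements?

T5, T6 cover every element at cost 16 + 16 = 32.
Any cover uses at least 2 sets; among all covering selections none totals below 32.
Greedy by coverage-per-cost would pick T1, T2, T5 for 39 — worse than the optimum 32.

32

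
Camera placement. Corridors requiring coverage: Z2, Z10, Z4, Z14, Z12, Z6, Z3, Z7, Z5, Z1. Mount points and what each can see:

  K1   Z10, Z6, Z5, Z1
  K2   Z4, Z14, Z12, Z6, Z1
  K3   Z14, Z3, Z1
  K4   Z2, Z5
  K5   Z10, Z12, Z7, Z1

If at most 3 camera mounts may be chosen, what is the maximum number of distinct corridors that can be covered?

Choosing K2, K4, K5 covers {Z2, Z10, Z4, Z14, Z12, Z6, Z7, Z5, Z1} — 9 corridors.
No choice of 3 camera mounts does better; here Z3 is left uncovered.

9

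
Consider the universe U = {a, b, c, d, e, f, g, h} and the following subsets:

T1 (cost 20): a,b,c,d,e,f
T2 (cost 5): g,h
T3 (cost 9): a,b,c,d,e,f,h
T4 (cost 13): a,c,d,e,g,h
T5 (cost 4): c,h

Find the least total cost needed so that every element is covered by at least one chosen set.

14

T2, T3 cover every element at cost 5 + 9 = 14.
Any cover uses at least 2 sets; among all covering selections none totals below 14.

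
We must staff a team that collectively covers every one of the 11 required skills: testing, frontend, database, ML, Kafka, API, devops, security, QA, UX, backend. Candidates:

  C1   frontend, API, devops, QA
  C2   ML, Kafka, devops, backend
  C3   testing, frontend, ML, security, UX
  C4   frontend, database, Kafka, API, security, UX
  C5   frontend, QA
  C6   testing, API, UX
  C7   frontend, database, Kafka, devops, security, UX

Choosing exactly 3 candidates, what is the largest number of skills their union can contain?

Choosing C1, C2, C3 covers {testing, frontend, ML, Kafka, API, devops, security, QA, UX, backend} — 10 skills.
No choice of 3 candidates does better; here database is left uncovered.

10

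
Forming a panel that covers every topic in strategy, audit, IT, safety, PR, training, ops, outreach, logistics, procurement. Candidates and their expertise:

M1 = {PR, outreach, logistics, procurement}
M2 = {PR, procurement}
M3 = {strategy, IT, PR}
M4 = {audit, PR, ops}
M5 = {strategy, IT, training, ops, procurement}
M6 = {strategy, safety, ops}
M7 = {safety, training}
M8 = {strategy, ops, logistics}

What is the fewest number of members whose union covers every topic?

4

M1, M3, M4, M7 together cover {strategy, audit, IT, safety, PR, training, ops, outreach, logistics, procurement} — every topic.
No 3 of the 8 members cover everything (all 56 triples fall short), so 4 is minimum.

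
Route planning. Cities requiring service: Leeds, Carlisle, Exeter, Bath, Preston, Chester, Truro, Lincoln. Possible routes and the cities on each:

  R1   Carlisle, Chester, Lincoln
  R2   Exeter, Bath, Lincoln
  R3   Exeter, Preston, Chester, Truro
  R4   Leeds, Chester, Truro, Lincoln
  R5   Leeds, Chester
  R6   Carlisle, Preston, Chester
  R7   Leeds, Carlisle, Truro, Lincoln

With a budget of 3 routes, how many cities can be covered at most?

Choosing R2, R3, R7 covers {Leeds, Carlisle, Exeter, Bath, Preston, Chester, Truro, Lincoln} — 8 cities.
That is all 8 cities.

8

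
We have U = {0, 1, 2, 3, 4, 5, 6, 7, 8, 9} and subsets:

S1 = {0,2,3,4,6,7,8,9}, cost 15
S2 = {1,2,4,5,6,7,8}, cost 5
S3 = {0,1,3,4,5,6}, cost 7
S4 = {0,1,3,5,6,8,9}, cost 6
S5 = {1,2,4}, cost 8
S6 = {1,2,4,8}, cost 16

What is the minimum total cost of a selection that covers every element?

S2, S4 cover every element at cost 5 + 6 = 11.
Any cover uses at least 2 sets; among all covering selections none totals below 11.

11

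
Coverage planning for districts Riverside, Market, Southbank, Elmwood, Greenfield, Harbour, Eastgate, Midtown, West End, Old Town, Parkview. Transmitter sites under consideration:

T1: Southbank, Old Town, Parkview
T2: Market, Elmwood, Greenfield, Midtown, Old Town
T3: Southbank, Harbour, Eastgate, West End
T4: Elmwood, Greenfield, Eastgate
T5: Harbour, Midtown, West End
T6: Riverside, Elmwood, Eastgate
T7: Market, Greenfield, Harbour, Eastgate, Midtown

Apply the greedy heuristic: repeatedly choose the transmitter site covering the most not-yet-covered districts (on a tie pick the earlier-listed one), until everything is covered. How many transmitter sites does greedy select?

Pick 1: T2 covers 5 new districts (Market, Elmwood, Greenfield, Midtown, Old Town).
Pick 2: T3 covers 4 new districts (Southbank, Harbour, Eastgate, West End).
Pick 3: T1 covers 1 new districts (Parkview).
Pick 4: T6 covers 1 new districts (Riverside).
Greedy uses 4 transmitter sites.

4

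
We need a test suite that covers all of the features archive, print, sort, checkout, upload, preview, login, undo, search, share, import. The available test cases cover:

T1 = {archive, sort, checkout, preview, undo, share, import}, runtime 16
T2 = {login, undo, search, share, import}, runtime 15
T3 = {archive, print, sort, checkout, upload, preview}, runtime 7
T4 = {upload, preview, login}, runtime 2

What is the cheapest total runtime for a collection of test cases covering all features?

22

T2, T3 cover every feature at runtime 15 + 7 = 22.
Any cover uses at least 2 test cases; among all covering selections none totals below 22.
Greedy by coverage-per-runtime would pick T4, T3, T2 for 24 — worse than the optimum 22.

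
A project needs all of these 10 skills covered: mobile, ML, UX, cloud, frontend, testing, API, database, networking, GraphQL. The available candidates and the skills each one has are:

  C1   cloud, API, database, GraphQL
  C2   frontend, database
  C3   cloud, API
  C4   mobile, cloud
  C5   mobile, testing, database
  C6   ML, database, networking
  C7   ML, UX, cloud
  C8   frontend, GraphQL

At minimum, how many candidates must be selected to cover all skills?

C1, C2, C5, C6, C7 together cover {mobile, ML, UX, cloud, frontend, testing, API, database, networking, GraphQL} — every skill.
No 4 of the 8 candidates cover everything (all 70 size-4 selections fall short), so 5 is minimum.

5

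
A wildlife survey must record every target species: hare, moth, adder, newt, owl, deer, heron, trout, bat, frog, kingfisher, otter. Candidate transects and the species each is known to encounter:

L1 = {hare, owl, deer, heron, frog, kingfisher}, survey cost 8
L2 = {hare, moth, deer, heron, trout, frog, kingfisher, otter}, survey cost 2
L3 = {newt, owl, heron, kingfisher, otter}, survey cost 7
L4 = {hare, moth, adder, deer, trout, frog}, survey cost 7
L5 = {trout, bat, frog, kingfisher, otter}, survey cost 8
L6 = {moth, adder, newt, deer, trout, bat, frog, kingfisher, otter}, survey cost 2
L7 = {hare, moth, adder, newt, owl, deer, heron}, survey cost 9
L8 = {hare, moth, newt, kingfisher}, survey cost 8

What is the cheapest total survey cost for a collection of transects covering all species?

10

L1, L6 cover every species at survey cost 8 + 2 = 10.
Any cover uses at least 2 transects; among all covering selections none totals below 10.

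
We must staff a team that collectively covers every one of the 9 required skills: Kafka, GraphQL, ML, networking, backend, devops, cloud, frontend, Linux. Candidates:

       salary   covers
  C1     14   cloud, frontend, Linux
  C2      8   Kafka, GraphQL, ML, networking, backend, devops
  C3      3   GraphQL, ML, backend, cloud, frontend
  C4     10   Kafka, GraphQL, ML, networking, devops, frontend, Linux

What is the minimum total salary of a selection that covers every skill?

13

C3, C4 cover every skill at salary 3 + 10 = 13.
Any cover uses at least 2 candidates; among all covering selections none totals below 13.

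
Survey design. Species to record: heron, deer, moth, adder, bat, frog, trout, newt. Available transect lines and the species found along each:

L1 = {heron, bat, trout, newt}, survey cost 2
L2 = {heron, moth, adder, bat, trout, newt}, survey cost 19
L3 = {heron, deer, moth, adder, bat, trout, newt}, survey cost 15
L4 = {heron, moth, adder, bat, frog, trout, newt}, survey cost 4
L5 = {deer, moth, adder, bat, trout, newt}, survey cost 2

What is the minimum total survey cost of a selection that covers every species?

L4, L5 cover every species at survey cost 4 + 2 = 6.
Any cover uses at least 2 transects; among all covering selections none totals below 6.

6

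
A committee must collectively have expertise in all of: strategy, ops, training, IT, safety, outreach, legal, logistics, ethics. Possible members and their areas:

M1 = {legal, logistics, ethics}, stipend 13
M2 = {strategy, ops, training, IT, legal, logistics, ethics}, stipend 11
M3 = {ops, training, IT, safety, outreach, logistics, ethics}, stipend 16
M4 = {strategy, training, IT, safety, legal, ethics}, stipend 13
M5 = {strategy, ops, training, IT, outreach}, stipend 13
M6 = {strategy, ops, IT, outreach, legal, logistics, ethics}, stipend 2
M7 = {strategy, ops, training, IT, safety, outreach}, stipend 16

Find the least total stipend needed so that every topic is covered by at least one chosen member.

15

M4, M6 cover every topic at stipend 13 + 2 = 15.
Any cover uses at least 2 members; among all covering selections none totals below 15.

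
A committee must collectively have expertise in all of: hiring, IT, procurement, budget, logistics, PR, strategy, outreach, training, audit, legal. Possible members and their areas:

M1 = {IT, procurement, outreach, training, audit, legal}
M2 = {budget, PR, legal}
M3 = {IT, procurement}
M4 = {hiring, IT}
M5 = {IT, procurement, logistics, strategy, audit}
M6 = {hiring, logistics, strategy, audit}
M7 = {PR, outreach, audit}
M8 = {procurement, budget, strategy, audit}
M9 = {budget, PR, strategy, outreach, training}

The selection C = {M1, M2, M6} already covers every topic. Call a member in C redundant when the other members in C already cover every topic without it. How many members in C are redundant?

0

Drop M1: IT, procurement, outreach, training uncovered — not redundant.
Drop M2: budget, PR uncovered — not redundant.
Drop M6: hiring, logistics, strategy uncovered — not redundant.
None of the members in C is redundant.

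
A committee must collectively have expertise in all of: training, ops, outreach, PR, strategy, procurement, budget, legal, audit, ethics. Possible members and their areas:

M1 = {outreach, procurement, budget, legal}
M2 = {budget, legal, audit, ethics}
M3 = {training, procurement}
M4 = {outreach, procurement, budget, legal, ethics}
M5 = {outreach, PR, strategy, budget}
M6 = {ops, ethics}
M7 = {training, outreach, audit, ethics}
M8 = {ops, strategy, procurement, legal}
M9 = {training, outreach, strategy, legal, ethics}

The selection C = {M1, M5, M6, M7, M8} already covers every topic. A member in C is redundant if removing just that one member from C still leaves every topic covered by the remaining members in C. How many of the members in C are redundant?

3

Drop M1: the rest still cover every topic — redundant.
Drop M5: PR uncovered — not redundant.
Drop M6: the rest still cover every topic — redundant.
Drop M7: training, audit uncovered — not redundant.
Drop M8: the rest still cover every topic — redundant.
3 redundant: M1, M6, M8.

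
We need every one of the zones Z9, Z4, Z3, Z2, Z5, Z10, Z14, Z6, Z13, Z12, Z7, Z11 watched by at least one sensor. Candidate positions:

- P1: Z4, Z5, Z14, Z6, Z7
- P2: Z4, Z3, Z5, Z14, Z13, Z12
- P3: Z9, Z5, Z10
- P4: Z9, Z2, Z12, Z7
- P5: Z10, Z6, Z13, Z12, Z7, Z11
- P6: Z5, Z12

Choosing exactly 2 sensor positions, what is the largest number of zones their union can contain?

10

Choosing P2, P5 covers {Z4, Z3, Z5, Z10, Z14, Z6, Z13, Z12, Z7, Z11} — 10 zones.
No choice of 2 sensor positions does better; here Z9, Z2 are left uncovered.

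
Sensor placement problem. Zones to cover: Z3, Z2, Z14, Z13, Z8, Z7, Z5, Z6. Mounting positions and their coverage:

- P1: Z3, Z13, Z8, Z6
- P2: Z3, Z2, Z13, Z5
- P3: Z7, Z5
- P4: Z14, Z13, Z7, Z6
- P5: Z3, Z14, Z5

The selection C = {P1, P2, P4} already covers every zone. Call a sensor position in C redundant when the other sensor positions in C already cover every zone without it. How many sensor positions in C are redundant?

0

Drop P1: Z8 uncovered — not redundant.
Drop P2: Z2, Z5 uncovered — not redundant.
Drop P4: Z14, Z7 uncovered — not redundant.
None of the sensor positions in C is redundant.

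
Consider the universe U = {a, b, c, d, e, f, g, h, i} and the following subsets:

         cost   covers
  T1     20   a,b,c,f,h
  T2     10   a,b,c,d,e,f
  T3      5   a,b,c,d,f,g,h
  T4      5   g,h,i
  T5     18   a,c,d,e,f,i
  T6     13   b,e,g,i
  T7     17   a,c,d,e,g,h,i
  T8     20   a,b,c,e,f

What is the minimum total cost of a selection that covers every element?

15

T2, T4 cover every element at cost 10 + 5 = 15.
Any cover uses at least 2 sets; among all covering selections none totals below 15.
Greedy by coverage-per-cost would pick T3, T4, T2 for 20 — worse than the optimum 15.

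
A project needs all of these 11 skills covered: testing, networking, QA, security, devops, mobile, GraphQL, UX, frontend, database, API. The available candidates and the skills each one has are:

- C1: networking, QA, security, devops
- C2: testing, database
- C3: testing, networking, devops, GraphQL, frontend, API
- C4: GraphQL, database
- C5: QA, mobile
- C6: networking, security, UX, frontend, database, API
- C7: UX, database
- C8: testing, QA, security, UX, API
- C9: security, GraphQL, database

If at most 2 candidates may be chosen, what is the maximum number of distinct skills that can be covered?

9

Choosing C3, C6 covers {testing, networking, security, devops, GraphQL, UX, frontend, database, API} — 9 skills.
No choice of 2 candidates does better; here QA, mobile are left uncovered.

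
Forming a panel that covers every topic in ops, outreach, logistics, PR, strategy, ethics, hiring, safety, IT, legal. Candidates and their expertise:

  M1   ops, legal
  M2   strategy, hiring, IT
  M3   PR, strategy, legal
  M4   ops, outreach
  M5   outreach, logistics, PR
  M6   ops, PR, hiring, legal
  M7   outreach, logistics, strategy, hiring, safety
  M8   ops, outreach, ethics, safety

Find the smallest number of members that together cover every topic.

4

M1, M2, M5, M8 together cover {ops, outreach, logistics, PR, strategy, ethics, hiring, safety, IT, legal} — every topic.
No 3 of the 8 members cover everything (all 56 triples fall short), so 4 is minimum.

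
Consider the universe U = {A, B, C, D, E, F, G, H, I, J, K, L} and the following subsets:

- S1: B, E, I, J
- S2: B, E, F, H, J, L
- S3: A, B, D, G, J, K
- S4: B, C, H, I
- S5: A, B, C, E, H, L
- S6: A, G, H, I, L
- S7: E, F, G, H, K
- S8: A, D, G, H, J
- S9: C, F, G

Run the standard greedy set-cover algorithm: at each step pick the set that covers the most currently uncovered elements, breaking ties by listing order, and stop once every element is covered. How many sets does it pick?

Pick 1: S2 covers 6 new elements (B, E, F, H, J, L).
Pick 2: S3 covers 4 new elements (A, D, G, K).
Pick 3: S4 covers 2 new elements (C, I).
Greedy uses 3 sets.

3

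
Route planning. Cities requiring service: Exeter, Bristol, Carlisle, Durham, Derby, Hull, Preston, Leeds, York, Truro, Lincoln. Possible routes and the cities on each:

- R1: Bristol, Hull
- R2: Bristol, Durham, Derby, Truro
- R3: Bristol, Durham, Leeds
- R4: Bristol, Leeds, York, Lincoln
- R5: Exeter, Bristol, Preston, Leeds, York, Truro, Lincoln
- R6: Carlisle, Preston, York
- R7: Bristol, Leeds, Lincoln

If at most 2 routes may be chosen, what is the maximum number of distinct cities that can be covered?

Choosing R2, R5 covers {Exeter, Bristol, Durham, Derby, Preston, Leeds, York, Truro, Lincoln} — 9 cities.
No choice of 2 routes does better; here Carlisle, Hull are left uncovered.

9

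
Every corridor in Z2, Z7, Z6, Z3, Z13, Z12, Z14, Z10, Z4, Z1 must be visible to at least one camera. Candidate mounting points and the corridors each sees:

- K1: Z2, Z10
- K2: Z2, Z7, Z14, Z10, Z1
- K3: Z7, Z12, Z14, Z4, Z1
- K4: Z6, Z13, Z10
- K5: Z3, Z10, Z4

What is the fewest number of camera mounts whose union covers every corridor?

4

K1, K3, K4, K5 together cover {Z2, Z7, Z6, Z3, Z13, Z12, Z14, Z10, Z4, Z1} — every corridor.
No 3 of the 5 camera mounts cover everything (all 10 triples fall short), so 4 is minimum.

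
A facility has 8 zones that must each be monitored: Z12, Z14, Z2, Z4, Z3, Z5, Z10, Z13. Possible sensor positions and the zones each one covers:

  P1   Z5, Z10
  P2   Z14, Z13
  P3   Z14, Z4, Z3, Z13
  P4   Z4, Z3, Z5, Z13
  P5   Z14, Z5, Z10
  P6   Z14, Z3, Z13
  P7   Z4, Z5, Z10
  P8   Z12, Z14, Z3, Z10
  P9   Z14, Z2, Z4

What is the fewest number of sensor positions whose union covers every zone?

3

P4, P8, P9 together cover {Z12, Z14, Z2, Z4, Z3, Z5, Z10, Z13} — every zone.
No 2 of the 9 sensor positions cover everything (all 36 pairs fall short), so 3 is minimum.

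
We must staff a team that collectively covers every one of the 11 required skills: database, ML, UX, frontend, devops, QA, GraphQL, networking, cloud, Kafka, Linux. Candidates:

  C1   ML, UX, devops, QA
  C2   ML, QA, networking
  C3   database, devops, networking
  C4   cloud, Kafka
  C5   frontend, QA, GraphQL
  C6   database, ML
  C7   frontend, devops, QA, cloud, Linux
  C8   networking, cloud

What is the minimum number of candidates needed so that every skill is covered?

C1, C3, C4, C5, C7 together cover {database, ML, UX, frontend, devops, QA, GraphQL, networking, cloud, Kafka, Linux} — every skill.
No 4 of the 8 candidates cover everything (all 70 size-4 selections fall short), so 5 is minimum.

5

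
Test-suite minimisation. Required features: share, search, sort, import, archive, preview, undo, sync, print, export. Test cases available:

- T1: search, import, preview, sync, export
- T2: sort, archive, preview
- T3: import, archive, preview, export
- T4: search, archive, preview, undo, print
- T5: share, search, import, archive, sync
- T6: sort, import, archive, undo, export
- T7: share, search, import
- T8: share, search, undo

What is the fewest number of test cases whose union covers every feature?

3

T4, T5, T6 together cover {share, search, sort, import, archive, preview, undo, sync, print, export} — every feature.
No 2 of the 8 test cases cover everything (all 28 pairs fall short), so 3 is minimum.
Greedy (largest uncovered first) would take T1, T4, T2, T5 — 4 test cases — but 3 suffice.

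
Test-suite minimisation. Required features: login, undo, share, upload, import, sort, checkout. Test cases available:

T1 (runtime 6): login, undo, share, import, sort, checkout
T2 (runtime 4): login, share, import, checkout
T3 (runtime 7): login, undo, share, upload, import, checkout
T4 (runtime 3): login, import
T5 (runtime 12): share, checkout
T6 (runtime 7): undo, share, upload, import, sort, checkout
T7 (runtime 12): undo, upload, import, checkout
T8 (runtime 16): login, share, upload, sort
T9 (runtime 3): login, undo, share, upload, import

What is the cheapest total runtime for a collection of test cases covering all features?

T1, T9 cover every feature at runtime 6 + 3 = 9.
Any cover uses at least 2 test cases; among all covering selections none totals below 9.

9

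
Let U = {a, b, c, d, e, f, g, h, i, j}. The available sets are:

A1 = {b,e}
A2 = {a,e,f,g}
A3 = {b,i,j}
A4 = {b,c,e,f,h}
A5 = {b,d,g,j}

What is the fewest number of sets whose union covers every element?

A2, A3, A4, A5 together cover {a, b, c, d, e, f, g, h, i, j} — every element.
No 3 of the 5 sets cover everything (all 10 triples fall short), so 4 is minimum.

4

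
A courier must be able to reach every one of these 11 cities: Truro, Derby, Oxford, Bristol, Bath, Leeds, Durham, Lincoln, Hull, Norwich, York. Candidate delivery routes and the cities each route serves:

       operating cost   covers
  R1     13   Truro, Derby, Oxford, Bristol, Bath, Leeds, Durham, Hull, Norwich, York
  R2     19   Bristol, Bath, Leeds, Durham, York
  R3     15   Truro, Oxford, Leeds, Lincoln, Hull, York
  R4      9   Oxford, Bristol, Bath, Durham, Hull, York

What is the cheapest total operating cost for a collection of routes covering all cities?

28

R1, R3 cover every city at operating cost 13 + 15 = 28.
Any cover uses at least 2 routes; among all covering selections none totals below 28.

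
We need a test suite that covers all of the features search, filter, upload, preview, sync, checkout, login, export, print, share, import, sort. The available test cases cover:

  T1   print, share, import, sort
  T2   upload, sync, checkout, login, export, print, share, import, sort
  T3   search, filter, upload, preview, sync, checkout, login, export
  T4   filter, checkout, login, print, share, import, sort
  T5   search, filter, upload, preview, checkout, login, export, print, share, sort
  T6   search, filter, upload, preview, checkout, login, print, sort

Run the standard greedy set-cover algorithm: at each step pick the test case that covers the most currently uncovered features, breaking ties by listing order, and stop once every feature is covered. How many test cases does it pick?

Pick 1: T5 covers 10 new features (search, filter, upload, preview, checkout, login, export, print, share, sort).
Pick 2: T2 covers 2 new features (sync, import).
Greedy uses 2 test cases.

2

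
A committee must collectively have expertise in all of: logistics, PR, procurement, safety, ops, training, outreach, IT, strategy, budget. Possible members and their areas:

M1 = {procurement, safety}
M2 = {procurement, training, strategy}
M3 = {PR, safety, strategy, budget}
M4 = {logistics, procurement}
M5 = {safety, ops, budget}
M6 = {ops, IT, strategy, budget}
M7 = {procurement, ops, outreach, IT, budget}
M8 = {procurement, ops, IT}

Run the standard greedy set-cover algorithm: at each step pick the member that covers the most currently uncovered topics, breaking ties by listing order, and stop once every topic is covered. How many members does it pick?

Pick 1: M7 covers 5 new topics (procurement, ops, outreach, IT, budget).
Pick 2: M3 covers 3 new topics (PR, safety, strategy).
Pick 3: M2 covers 1 new topics (training).
Pick 4: M4 covers 1 new topics (logistics).
Greedy uses 4 members.

4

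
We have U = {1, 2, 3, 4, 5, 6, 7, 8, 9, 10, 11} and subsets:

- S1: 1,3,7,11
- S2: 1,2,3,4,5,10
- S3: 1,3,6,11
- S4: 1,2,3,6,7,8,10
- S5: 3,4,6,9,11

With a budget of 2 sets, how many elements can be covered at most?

10

Choosing S4, S5 covers {1, 2, 3, 4, 6, 7, 8, 9, 10, 11} — 10 elements.
No choice of 2 sets does better; here 5 is left uncovered.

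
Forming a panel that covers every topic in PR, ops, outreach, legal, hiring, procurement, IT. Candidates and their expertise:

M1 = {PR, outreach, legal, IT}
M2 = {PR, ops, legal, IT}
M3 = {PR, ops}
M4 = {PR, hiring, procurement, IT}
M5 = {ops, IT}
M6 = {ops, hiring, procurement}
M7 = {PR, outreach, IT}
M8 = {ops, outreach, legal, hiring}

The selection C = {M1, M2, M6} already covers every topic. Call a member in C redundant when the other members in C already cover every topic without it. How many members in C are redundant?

Drop M1: outreach uncovered — not redundant.
Drop M2: the rest still cover every topic — redundant.
Drop M6: hiring, procurement uncovered — not redundant.
1 redundant: M2.

1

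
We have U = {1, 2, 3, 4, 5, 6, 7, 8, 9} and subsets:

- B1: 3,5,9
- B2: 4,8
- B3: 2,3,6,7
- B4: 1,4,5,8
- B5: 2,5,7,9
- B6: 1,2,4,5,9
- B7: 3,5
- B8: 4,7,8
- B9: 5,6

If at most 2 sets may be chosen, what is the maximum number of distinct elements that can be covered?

Choosing B3, B4 covers {1, 2, 3, 4, 5, 6, 7, 8} — 8 elements.
No choice of 2 sets does better; here 9 is left uncovered.

8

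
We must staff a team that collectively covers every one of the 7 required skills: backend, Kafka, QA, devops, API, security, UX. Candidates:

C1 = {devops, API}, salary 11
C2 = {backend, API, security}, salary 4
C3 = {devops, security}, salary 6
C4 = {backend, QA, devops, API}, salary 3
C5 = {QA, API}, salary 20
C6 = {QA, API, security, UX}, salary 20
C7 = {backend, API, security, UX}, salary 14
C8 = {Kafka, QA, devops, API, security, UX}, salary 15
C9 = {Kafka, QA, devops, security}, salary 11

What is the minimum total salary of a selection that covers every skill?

C4, C8 cover every skill at salary 3 + 15 = 18.
Any cover uses at least 2 candidates; among all covering selections none totals below 18.

18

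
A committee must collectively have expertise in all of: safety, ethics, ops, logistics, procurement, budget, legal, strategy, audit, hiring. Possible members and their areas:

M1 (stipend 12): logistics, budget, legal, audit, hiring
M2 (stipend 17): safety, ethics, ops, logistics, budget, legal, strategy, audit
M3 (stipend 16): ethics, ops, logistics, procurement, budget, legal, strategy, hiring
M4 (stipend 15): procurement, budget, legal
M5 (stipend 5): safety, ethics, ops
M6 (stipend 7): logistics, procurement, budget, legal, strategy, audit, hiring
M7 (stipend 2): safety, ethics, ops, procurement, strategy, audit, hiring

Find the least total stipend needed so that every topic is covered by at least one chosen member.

9

M6, M7 cover every topic at stipend 7 + 2 = 9.
Any cover uses at least 2 members; among all covering selections none totals below 9.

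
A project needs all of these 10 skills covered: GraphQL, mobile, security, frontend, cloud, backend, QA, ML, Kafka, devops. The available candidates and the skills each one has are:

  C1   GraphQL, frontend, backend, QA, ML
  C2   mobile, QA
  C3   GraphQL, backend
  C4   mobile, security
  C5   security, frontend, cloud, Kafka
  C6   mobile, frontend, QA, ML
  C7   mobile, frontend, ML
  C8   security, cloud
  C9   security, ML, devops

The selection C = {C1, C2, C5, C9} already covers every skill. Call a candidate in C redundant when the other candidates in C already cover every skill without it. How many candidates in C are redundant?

Drop C1: GraphQL, backend uncovered — not redundant.
Drop C2: mobile uncovered — not redundant.
Drop C5: cloud, Kafka uncovered — not redundant.
Drop C9: devops uncovered — not redundant.
None of the candidates in C is redundant.

0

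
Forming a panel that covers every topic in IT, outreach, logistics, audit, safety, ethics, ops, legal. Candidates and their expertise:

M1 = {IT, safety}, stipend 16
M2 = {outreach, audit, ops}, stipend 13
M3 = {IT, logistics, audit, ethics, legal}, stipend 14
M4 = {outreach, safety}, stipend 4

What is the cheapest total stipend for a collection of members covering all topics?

31

M2, M3, M4 cover every topic at stipend 13 + 14 + 4 = 31.
Any cover uses at least 3 members; among all covering selections none totals below 31.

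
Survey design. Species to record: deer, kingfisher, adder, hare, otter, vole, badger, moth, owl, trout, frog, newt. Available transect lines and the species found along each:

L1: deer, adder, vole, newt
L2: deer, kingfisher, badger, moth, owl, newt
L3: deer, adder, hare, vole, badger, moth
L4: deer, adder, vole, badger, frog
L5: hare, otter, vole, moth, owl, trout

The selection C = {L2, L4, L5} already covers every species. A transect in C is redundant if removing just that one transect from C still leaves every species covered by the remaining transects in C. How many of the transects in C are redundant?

Drop L2: kingfisher, newt uncovered — not redundant.
Drop L4: adder, frog uncovered — not redundant.
Drop L5: hare, otter, trout uncovered — not redundant.
None of the transects in C is redundant.

0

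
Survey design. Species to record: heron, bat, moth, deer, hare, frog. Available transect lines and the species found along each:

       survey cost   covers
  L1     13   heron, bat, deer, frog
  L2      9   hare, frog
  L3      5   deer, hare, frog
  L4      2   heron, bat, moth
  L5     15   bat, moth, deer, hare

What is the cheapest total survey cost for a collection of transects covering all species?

7

L3, L4 cover every species at survey cost 5 + 2 = 7.
Any cover uses at least 2 transects; among all covering selections none totals below 7.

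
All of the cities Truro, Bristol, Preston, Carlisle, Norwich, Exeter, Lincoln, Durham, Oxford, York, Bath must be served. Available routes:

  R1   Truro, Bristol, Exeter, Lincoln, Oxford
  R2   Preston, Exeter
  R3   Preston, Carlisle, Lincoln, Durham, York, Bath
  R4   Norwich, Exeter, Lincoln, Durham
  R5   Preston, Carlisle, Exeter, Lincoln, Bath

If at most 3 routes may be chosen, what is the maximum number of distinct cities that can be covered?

11

Choosing R1, R3, R4 covers {Truro, Bristol, Preston, Carlisle, Norwich, Exeter, Lincoln, Durham, Oxford, York, Bath} — 11 cities.
That is all 11 cities.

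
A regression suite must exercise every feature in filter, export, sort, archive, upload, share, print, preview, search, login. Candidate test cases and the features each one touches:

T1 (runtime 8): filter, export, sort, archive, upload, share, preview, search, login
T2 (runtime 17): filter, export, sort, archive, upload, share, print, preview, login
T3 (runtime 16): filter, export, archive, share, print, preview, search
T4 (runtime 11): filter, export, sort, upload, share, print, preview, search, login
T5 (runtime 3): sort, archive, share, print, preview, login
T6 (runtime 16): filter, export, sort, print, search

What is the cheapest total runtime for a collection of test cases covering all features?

T1, T5 cover every feature at runtime 8 + 3 = 11.
Any cover uses at least 2 test cases; among all covering selections none totals below 11.

11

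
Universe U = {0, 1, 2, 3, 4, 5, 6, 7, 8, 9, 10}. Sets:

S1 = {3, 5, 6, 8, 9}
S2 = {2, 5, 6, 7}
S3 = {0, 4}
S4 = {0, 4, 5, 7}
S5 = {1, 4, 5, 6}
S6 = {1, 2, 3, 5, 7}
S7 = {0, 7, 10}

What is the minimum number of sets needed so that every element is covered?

4

S1, S2, S5, S7 together cover {0, 1, 2, 3, 4, 5, 6, 7, 8, 9, 10} — every element.
No 3 of the 7 sets cover everything (all 35 triples fall short), so 4 is minimum.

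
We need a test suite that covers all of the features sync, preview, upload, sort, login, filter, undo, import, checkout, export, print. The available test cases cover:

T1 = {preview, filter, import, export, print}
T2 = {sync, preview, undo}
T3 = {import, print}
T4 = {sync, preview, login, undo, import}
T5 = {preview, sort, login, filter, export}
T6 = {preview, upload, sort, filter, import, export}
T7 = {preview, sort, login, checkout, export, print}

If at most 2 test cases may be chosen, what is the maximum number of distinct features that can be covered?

Choosing T4, T6 covers {sync, preview, upload, sort, login, filter, undo, import, export} — 9 features.
No choice of 2 test cases does better; here checkout, print are left uncovered.

9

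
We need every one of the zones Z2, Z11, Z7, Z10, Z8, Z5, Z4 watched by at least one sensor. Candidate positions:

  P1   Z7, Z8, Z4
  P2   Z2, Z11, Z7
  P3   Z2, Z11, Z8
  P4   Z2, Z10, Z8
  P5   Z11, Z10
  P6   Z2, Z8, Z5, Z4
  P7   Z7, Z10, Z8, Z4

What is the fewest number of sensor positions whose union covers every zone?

P1, P5, P6 together cover {Z2, Z11, Z7, Z10, Z8, Z5, Z4} — every zone.
No 2 of the 7 sensor positions cover everything (all 21 pairs fall short), so 3 is minimum.

3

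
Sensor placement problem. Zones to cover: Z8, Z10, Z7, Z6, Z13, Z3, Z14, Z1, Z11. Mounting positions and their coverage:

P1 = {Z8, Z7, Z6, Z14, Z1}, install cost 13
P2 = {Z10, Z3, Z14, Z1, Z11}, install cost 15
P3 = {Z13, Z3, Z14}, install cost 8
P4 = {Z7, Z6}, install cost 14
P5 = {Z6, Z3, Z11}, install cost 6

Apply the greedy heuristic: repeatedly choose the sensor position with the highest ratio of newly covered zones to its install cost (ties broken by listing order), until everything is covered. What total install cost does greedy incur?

42

Pick 1: P5 adds 3 new (Z6, Z3, Z11) at install cost 6 (ratio 3/6).
Pick 2: P1 adds 4 new (Z8, Z7, Z14, Z1) at install cost 13 (ratio 4/13).
Pick 3: P3 adds 1 new (Z13) at install cost 8 (ratio 1/8).
Pick 4: P2 adds 1 new (Z10) at install cost 15 (ratio 1/15).
Greedy total install cost: 6 + 13 + 8 + 15 = 42. (The true optimum is 36, so greedy overshoots here.)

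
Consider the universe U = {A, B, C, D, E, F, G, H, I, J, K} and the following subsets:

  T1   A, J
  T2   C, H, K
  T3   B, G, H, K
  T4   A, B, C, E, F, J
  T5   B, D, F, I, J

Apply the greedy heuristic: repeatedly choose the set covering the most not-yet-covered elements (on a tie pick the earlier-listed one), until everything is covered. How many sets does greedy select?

Pick 1: T4 covers 6 new elements (A, B, C, E, F, J).
Pick 2: T3 covers 3 new elements (G, H, K).
Pick 3: T5 covers 2 new elements (D, I).
Greedy uses 3 sets.

3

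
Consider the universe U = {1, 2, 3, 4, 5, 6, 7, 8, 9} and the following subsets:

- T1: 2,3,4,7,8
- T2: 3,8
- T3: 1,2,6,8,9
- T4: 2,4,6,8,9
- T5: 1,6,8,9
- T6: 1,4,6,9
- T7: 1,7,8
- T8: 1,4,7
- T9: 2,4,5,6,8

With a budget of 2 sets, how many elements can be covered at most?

8

Choosing T1, T3 covers {1, 2, 3, 4, 6, 7, 8, 9} — 8 elements.
No choice of 2 sets does better; here 5 is left uncovered.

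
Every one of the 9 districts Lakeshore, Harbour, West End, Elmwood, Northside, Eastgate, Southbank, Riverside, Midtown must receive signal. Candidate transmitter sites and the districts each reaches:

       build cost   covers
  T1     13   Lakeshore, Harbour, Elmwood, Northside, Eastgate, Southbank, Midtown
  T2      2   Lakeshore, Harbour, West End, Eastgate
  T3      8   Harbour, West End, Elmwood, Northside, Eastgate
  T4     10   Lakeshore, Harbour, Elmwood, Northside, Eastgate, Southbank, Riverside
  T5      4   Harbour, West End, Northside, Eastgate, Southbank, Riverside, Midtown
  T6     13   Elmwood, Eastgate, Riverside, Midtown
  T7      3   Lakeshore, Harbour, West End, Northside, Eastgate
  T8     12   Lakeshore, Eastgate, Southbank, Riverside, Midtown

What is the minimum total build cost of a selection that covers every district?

14

T4, T5 cover every district at build cost 10 + 4 = 14.
Any cover uses at least 2 transmitter sites; among all covering selections none totals below 14.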